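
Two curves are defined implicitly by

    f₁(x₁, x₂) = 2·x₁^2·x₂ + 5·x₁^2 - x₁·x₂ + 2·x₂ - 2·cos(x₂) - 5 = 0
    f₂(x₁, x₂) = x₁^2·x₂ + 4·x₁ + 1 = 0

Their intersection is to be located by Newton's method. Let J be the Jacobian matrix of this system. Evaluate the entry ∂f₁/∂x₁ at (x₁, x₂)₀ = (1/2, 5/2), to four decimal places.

7.5000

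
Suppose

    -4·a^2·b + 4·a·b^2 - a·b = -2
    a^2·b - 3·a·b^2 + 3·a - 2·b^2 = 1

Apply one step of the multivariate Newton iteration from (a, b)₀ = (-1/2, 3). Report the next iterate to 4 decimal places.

At (-1/2, 3): F = (-17.5000, -6.2500).
Jacobian J = [[-8·a·b + 4·b^2 - b, -4·a^2 + 8·a·b - a], [2·a·b - 3·b^2 + 3, a^2 - 6·a·b - 4·b]].
At the point, J = [[45.0000, -12.5000], [-27.0000, -2.7500]] (det J = -461.2500).
Solving J·Δ = −F gives Δ = (-0.0650, -1.6341).
Then the next iterate is (a, b)₁ = (-0.5650, 1.3659).

(-0.5650, 1.3659)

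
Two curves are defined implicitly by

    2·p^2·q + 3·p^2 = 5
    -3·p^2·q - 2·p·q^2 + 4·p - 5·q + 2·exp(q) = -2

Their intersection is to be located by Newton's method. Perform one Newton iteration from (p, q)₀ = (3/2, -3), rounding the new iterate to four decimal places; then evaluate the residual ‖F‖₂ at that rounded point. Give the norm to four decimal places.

15.2424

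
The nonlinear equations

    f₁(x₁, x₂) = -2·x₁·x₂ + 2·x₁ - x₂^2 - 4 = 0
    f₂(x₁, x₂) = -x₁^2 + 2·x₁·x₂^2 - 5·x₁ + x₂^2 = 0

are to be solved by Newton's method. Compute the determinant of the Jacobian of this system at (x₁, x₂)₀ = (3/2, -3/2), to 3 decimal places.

-60.000

J = [[-2·x₂ + 2, -2·x₁ - 2·x₂], [-2·x₁ + 2·x₂^2 - 5, 4·x₁·x₂ + 2·x₂]].
At the point, J = [[5.000, 0.000], [-3.500, -12.000]].
det J = -60.000.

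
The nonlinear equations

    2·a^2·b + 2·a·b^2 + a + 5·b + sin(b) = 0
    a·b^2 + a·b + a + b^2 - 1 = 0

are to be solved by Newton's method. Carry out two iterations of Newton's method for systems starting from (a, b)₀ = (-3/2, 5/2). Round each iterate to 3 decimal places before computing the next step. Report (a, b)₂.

At (-3/2, 5/2): F = (4.09847, -9.375).
Jacobian J = [[4·a·b + 2·b^2 + 1, 2·a^2 + 4·a·b + cos(b) + 5], [b^2 + b + 1, 2·a·b + a + 2·b]].
At the point, J = [[-1.500, -6.30114], [9.750, -4.000]] (det J = 67.43615).
Solving J·Δ = −F gives Δ = (1.119, 0.384).
Then the next iterate is (a, b)₁ = (-0.381, 2.884).
Round to (-0.381, 2.884) and repeat: F = (8.79314, 2.66870), J = [[13.23970, -0.07190], [12.20146, 3.18939]].
Δ = (-0.655, 1.669), so (a, b)₂ = (-1.036, 4.553).

(-1.036, 4.553)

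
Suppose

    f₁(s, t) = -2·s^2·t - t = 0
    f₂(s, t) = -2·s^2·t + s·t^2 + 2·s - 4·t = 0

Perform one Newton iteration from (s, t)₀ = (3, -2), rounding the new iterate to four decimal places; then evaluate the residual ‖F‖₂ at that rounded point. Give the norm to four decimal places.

17.7793

At (3, -2): F = (38.0000, 62.0000).
Jacobian J = [[-4·s·t, -2·s^2 - 1], [-4·s·t + t^2 + 2, -2·s^2 + 2·s·t - 4]].
At the point, J = [[24.0000, -19.0000], [30.0000, -34.0000]] (det J = -246.0000).
Solving J·Δ = −F gives Δ = (-0.4634, 1.4146).
Then the next iterate is (s, t)₁ = (2.5366, -0.5854).
Re-evaluating at (2.5366, -0.5854): F = (8.118725, 15.817400), so ‖F‖₂ = 17.7793.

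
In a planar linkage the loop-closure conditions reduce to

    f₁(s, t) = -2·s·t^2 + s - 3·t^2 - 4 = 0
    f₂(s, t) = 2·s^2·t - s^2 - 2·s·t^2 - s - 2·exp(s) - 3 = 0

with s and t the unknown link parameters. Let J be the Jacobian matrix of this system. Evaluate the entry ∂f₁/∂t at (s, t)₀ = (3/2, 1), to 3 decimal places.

-12.000

∂f₁/∂t = -4·s·t - 6·t.
At (3/2, 1) this is -12.000.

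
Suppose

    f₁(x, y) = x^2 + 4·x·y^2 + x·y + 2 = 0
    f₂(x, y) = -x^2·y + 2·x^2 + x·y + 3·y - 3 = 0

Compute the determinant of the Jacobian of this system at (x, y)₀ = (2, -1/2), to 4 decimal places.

61.5000

J = [[2·x + 4·y^2 + y, 8·x·y + x], [-2·x·y + 4·x + y, -x^2 + x + 3]].
At the point, J = [[4.5000, -6.0000], [9.5000, 1.0000]].
det J = 61.5000.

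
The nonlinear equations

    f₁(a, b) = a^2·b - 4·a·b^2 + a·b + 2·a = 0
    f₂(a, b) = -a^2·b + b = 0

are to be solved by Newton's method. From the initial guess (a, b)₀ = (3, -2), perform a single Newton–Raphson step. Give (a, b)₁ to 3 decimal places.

(2.129, -1.306)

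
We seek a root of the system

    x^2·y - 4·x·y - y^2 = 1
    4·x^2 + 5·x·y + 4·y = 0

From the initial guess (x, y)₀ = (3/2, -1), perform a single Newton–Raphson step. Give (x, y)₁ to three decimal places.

(0.837, -0.379)

At (3/2, -1): F = (1.750, -2.500).
Jacobian J = [[2·x·y - 4·y, x^2 - 4·x - 2·y], [8·x + 5·y, 5·x + 4]].
At the point, J = [[1.000, -1.750], [7.000, 11.500]] (det J = 23.750).
Solving J·Δ = −F gives Δ = (-0.663, 0.621).
Then the next iterate is (x, y)₁ = (0.837, -0.379).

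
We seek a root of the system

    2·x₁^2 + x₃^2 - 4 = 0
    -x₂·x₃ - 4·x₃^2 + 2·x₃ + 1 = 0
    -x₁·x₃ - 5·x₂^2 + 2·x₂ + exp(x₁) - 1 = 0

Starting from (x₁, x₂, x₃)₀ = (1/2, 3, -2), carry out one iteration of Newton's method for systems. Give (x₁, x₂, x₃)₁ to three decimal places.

At (1/2, 3, -2): F = (0.500, -13.000, -37.35128).
Jacobian J = [[4·x₁, 0, 2·x₃], [0, -x₃, -x₂ - 8·x₃ + 2], [-x₃ + exp(x₁), -10·x₂ + 2, -x₁]].
At the point, J = [[2.000, 0.000, -4.000], [0.000, 2.000, 15.000], [3.64872, -28.000, -0.500]] (det J = 867.18977).
Solving J·Δ = −F gives Δ = (1.782, -1.120, 1.016).
Then the next iterate is (x₁, x₂, x₃)₁ = (2.282, 1.880, -0.984).

(2.282, 1.880, -0.984)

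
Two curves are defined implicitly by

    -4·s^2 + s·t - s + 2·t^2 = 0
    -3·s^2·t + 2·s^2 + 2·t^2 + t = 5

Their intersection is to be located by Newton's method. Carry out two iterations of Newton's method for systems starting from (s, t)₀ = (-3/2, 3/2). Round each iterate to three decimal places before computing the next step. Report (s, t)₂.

(-1.269, 2.380)

At (-3/2, 3/2): F = (-5.250, -4.625).
Jacobian J = [[-8·s + t - 1, s + 4·t], [-6·s·t + 4·s, -3·s^2 + 4·t + 1]].
At the point, J = [[12.500, 4.500], [7.500, 0.250]] (det J = -30.625).
Solving J·Δ = −F gives Δ = (0.637, -0.602).
Then the next iterate is (s, t)₁ = (-0.863, 0.898).
Round to (-0.863, 0.898) and repeat: F = (-1.27824, -3.00606), J = [[6.802, 2.729], [1.19784, 2.35769]].
Δ = (-0.406, 1.482), so (s, t)₂ = (-1.269, 2.380).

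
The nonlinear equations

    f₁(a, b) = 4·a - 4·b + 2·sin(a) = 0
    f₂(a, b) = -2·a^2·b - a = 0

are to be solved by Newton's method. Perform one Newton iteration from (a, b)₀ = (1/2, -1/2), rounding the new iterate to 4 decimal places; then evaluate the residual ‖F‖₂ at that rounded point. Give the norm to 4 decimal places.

At (1/2, -1/2): F = (4.958851, -0.2500).
Jacobian J = [[2·cos(a) + 4, -4], [-4·a·b - 1, -2·a^2]].
At the point, J = [[5.755165, -4.0000], [0.0000, -0.5000]] (det J = -2.877583).
Solving J·Δ = −F gives Δ = (-1.2091, -0.5000).
Then the next iterate is (a, b)₁ = (-0.7091, -1.0000).
Re-evaluating at (-0.7091, -1.0000): F = (-0.138702, 1.714746), so ‖F‖₂ = 1.7203.

1.7203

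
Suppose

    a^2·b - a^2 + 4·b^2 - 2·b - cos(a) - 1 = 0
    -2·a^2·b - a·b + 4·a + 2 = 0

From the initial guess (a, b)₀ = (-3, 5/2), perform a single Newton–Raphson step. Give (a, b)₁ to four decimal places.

At (-3, 5/2): F = (33.489992, -47.5000).
Jacobian J = [[2·a·b - 2·a + sin(a), a^2 + 8·b - 2], [-4·a·b - b + 4, -2·a^2 - a]].
At the point, J = [[-9.141120, 27.0000], [31.5000, -15.0000]] (det J = -713.383200).
Solving J·Δ = −F gives Δ = (1.0936, -0.8701).
Then the next iterate is (a, b)₁ = (-1.9064, 1.6299).

(-1.9064, 1.6299)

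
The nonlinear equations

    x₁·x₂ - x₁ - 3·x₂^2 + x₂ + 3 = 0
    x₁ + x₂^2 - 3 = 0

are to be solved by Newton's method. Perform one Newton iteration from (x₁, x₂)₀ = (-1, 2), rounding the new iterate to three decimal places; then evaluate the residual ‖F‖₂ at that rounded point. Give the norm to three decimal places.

At (-1, 2): F = (-8.000, 0.000).
Jacobian J = [[x₂ - 1, x₁ - 6·x₂ + 1], [1, 2·x₂]].
At the point, J = [[1.000, -12.000], [1.000, 4.000]] (det J = 16.000).
Solving J·Δ = −F gives Δ = (2.000, -0.500).
Then the next iterate is (x₁, x₂)₁ = (1.000, 1.500).
Re-evaluating at (1.000, 1.500): F = (-1.750, 0.250), so ‖F‖₂ = 1.768.

1.768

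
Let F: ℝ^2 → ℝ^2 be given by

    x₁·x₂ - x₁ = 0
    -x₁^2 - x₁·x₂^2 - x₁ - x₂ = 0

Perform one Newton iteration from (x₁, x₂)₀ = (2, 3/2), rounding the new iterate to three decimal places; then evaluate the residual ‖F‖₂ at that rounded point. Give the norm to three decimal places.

At (2, 3/2): F = (1.000, -12.000).
Jacobian J = [[x₂ - 1, x₁], [-2·x₁ - x₂^2 - 1, -2·x₁·x₂ - 1]].
At the point, J = [[0.500, 2.000], [-7.250, -7.000]] (det J = 11.000).
Solving J·Δ = −F gives Δ = (-1.545, -0.114).
Then the next iterate is (x₁, x₂)₁ = (0.455, 1.386).
Re-evaluating at (0.455, 1.386): F = (0.17563, -2.92208), so ‖F‖₂ = 2.927.

2.927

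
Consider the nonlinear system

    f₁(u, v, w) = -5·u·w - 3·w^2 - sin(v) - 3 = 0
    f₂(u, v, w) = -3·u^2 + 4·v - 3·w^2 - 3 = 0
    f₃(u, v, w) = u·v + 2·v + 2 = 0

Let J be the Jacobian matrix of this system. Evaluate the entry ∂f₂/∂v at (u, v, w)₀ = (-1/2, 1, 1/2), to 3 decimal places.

4.000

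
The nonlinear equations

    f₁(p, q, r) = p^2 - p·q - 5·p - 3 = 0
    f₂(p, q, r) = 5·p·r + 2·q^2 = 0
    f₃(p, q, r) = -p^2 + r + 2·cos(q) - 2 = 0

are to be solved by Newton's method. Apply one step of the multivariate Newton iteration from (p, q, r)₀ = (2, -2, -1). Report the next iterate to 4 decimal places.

At (2, -2, -1): F = (-5.0000, -2.0000, -7.832294).
Jacobian J = [[2·p - q - 5, -p, 0], [5·r, 4·q, 5·p], [-2·p, -2·sin(q), 1]].
At the point, J = [[1.0000, -2.0000, 0.0000], [-5.0000, -8.0000, 10.0000], [-4.0000, 1.818595, 1.0000]] (det J = 43.814051).
Solving J·Δ = −F gives Δ = (-6.4723, -5.7361, -7.6250).
Then the next iterate is (p, q, r)₁ = (-4.4723, -7.7361, -8.6250).

(-4.4723, -7.7361, -8.6250)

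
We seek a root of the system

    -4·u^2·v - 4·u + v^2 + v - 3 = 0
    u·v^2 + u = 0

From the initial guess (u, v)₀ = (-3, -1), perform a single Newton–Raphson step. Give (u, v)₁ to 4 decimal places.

(-2.4894, -0.1702)

At (-3, -1): F = (45.0000, -6.0000).
Jacobian J = [[-8·u·v - 4, -4·u^2 + 2·v + 1], [v^2 + 1, 2·u·v]].
At the point, J = [[-28.0000, -37.0000], [2.0000, 6.0000]] (det J = -94.0000).
Solving J·Δ = −F gives Δ = (0.5106, 0.8298).
Then the next iterate is (u, v)₁ = (-2.4894, -0.1702).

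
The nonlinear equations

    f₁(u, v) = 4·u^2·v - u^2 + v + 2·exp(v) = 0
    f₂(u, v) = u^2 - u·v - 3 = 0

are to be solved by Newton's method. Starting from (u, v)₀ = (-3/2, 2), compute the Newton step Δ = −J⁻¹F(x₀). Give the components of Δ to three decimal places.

(0.075, -1.249)

At (-3/2, 2): F = (32.52811, 2.250).
Jacobian J = [[8·u·v - 2·u, 4·u^2 + 2·exp(v) + 1], [2·u - v, -u]].
At the point, J = [[-21.000, 24.77811], [-5.000, 1.500]] (det J = 92.39056).
Solving J·Δ = −F gives Δ = (0.075, -1.249).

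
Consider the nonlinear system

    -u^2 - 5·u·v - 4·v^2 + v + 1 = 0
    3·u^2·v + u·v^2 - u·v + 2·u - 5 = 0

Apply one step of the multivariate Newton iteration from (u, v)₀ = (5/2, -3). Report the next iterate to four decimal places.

(1.7008, -1.8206)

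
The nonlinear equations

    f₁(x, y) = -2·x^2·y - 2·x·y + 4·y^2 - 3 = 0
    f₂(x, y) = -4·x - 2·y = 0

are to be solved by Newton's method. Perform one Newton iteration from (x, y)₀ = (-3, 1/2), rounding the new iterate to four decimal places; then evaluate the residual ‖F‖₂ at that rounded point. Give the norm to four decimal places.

1.9125

At (-3, 1/2): F = (-8.0000, 11.0000).
Jacobian J = [[-4·x·y - 2·y, -2·x^2 - 2·x + 8·y], [-4, -2]].
At the point, J = [[5.0000, -8.0000], [-4.0000, -2.0000]] (det J = -42.0000).
Solving J·Δ = −F gives Δ = (2.4762, 0.5476).
Then the next iterate is (x, y)₁ = (-0.5238, 1.0476).
Re-evaluating at (-0.5238, 1.0476): F = (1.912476, 0.0000), so ‖F‖₂ = 1.9125.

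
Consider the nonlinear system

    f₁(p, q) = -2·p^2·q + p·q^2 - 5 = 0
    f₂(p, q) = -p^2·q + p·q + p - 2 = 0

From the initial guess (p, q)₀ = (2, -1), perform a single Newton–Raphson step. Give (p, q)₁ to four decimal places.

At (2, -1): F = (5.0000, 2.0000).
Jacobian J = [[-4·p·q + q^2, -2·p^2 + 2·p·q], [-2·p·q + q + 1, -p^2 + p]].
At the point, J = [[9.0000, -12.0000], [4.0000, -2.0000]] (det J = 30.0000).
Solving J·Δ = −F gives Δ = (-0.4667, 0.0667).
Then the next iterate is (p, q)₁ = (1.5333, -0.9333).

(1.5333, -0.9333)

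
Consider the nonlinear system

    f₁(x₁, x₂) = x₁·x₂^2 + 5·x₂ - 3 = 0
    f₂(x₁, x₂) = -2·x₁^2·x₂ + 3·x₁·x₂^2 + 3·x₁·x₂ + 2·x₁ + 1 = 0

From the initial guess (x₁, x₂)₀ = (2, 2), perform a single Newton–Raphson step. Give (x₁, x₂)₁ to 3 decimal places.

At (2, 2): F = (15.000, 25.000).
Jacobian J = [[x₂^2, 2·x₁·x₂ + 5], [-4·x₁·x₂ + 3·x₂^2 + 3·x₂ + 2, -2·x₁^2 + 6·x₁·x₂ + 3·x₁]].
At the point, J = [[4.000, 13.000], [4.000, 22.000]] (det J = 36.000).
Solving J·Δ = −F gives Δ = (-0.139, -1.111).
Then the next iterate is (x₁, x₂)₁ = (1.861, 0.889).

(1.861, 0.889)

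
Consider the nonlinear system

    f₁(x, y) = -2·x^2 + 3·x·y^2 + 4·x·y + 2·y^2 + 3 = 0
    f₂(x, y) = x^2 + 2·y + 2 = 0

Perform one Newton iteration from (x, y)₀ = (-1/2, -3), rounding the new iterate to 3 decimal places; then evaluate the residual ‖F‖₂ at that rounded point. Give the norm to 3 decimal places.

At (-1/2, -3): F = (13.000, -3.750).
Jacobian J = [[-4·x + 3·y^2 + 4·y, 6·x·y + 4·x + 4·y], [2·x, 2]].
At the point, J = [[17.000, -5.000], [-1.000, 2.000]] (det J = 29.000).
Solving J·Δ = −F gives Δ = (-0.250, 1.750).
Then the next iterate is (x, y)₁ = (-0.750, -1.250).
Re-evaluating at (-0.750, -1.250): F = (5.23438, 0.06250), so ‖F‖₂ = 5.235.

5.235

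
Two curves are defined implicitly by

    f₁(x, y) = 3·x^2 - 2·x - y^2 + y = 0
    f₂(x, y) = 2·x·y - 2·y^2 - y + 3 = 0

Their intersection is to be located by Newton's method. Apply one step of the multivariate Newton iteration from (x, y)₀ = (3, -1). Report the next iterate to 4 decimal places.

(1.7800, -0.8267)

At (3, -1): F = (19.0000, -4.0000).
Jacobian J = [[6·x - 2, -2·y + 1], [2·y, 2·x - 4·y - 1]].
At the point, J = [[16.0000, 3.0000], [-2.0000, 9.0000]] (det J = 150.0000).
Solving J·Δ = −F gives Δ = (-1.2200, 0.1733).
Then the next iterate is (x, y)₁ = (1.7800, -0.8267).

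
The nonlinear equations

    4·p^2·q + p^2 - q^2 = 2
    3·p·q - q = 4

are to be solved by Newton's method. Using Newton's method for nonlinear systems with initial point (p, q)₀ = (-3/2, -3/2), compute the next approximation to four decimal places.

At (-3/2, -3/2): F = (-15.5000, 4.2500).
Jacobian J = [[8·p·q + 2·p, 4·p^2 - 2·q], [3·q, 3·p - 1]].
At the point, J = [[15.0000, 12.0000], [-4.5000, -5.5000]] (det J = -28.5000).
Solving J·Δ = −F gives Δ = (1.2018, -0.2105).
Then the next iterate is (p, q)₁ = (-0.2982, -1.7105).

(-0.2982, -1.7105)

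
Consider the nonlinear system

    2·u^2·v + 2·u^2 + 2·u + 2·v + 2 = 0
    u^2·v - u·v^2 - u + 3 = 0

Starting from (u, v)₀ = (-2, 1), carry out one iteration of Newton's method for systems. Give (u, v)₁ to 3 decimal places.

At (-2, 1): F = (16.000, 11.000).
Jacobian J = [[4·u·v + 4·u + 2, 2·u^2 + 2], [2·u·v - v^2 - 1, u^2 - 2·u·v]].
At the point, J = [[-14.000, 10.000], [-6.000, 8.000]] (det J = -52.000).
Solving J·Δ = −F gives Δ = (0.346, -1.115).
Then the next iterate is (u, v)₁ = (-1.654, -0.115).

(-1.654, -0.115)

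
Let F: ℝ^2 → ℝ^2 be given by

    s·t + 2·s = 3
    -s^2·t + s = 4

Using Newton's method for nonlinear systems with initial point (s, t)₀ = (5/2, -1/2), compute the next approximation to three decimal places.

(2.017, -0.510)

At (5/2, -1/2): F = (0.750, 1.625).
Jacobian J = [[t + 2, s], [-2·s·t + 1, -s^2]].
At the point, J = [[1.500, 2.500], [3.500, -6.250]] (det J = -18.125).
Solving J·Δ = −F gives Δ = (-0.483, -0.010).
Then the next iterate is (s, t)₁ = (2.017, -0.510).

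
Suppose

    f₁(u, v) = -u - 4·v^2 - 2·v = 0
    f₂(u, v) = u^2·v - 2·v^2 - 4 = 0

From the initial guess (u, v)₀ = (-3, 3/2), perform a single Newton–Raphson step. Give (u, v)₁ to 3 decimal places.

At (-3, 3/2): F = (-9.000, 5.000).
Jacobian J = [[-1, -8·v - 2], [2·u·v, u^2 - 4·v]].
At the point, J = [[-1.000, -14.000], [-9.000, 3.000]] (det J = -129.000).
Solving J·Δ = −F gives Δ = (0.333, -0.667).
Then the next iterate is (u, v)₁ = (-2.667, 0.833).

(-2.667, 0.833)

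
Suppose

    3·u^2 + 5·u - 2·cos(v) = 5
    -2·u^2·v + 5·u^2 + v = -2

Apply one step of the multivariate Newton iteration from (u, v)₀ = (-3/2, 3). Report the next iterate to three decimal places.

At (-3/2, 3): F = (-3.77002, 2.750).
Jacobian J = [[6·u + 5, 2·sin(v)], [-4·u·v + 10·u, -2·u^2 + 1]].
At the point, J = [[-4.000, 0.28224], [3.000, -3.500]] (det J = 13.15328).
Solving J·Δ = −F gives Δ = (-0.944, -0.024).
Then the next iterate is (u, v)₁ = (-2.444, 2.976).

(-2.444, 2.976)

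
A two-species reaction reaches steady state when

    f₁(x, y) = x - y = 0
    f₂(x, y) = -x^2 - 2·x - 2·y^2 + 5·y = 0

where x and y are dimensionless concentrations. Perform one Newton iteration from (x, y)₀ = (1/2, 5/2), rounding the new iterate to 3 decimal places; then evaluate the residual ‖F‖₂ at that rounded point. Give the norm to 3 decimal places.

2.841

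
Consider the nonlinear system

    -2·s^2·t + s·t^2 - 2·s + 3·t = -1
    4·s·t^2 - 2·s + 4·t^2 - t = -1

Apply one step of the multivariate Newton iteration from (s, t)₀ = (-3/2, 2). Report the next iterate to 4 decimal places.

(-1.5000, 1.3333)

At (-3/2, 2): F = (-5.0000, -6.0000).
Jacobian J = [[-4·s·t + t^2 - 2, -2·s^2 + 2·s·t + 3], [4·t^2 - 2, 8·s·t + 8·t - 1]].
At the point, J = [[14.0000, -7.5000], [14.0000, -9.0000]] (det J = -21.0000).
Solving J·Δ = −F gives Δ = (0.0000, -0.6667).
Then the next iterate is (s, t)₁ = (-1.5000, 1.3333).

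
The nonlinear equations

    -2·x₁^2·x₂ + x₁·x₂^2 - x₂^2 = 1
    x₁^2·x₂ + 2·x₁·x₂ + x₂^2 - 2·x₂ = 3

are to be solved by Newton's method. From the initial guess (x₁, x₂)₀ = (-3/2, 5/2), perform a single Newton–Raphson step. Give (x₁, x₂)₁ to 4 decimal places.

(21.9059, 30.1176)

At (-3/2, 5/2): F = (-27.8750, -3.6250).
Jacobian J = [[-4·x₁·x₂ + x₂^2, -2·x₁^2 + 2·x₁·x₂ - 2·x₂], [2·x₁·x₂ + 2·x₂, x₁^2 + 2·x₁ + 2·x₂ - 2]].
At the point, J = [[21.2500, -17.0000], [-2.5000, 2.2500]] (det J = 5.3125).
Solving J·Δ = −F gives Δ = (23.4059, 27.6176).
Then the next iterate is (x₁, x₂)₁ = (21.9059, 30.1176).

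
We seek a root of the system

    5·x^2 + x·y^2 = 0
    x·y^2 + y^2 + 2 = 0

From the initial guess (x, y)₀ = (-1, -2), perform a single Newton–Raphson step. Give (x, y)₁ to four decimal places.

(-1.5000, -3.0000)

At (-1, -2): F = (1.0000, 2.0000).
Jacobian J = [[10·x + y^2, 2·x·y], [y^2, 2·x·y + 2·y]].
At the point, J = [[-6.0000, 4.0000], [4.0000, 0.0000]] (det J = -16.0000).
Solving J·Δ = −F gives Δ = (-0.5000, -1.0000).
Then the next iterate is (x, y)₁ = (-1.5000, -3.0000).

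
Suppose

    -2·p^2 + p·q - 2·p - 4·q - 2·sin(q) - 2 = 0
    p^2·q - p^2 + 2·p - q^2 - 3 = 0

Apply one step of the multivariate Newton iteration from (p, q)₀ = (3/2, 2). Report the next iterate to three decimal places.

(0.139, -2.889)

At (3/2, 2): F = (-16.31859, -1.750).
Jacobian J = [[-4·p + q - 2, p - 2·cos(q) - 4], [2·p·q - 2·p + 2, p^2 - 2·q]].
At the point, J = [[-6.000, -1.66771], [5.000, -1.750]] (det J = 18.83853).
Solving J·Δ = −F gives Δ = (-1.361, -4.889).
Then the next iterate is (p, q)₁ = (0.139, -2.889).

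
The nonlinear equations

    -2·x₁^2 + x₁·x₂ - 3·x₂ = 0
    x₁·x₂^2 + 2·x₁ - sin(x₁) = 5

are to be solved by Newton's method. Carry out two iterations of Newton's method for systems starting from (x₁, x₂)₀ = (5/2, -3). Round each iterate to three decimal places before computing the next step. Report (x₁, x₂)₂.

(1.304, -1.805)

At (5/2, -3): F = (-11.000, 21.90153).
Jacobian J = [[-4·x₁ + x₂, x₁ - 3], [x₂^2 - cos(x₁) + 2, 2·x₁·x₂]].
At the point, J = [[-13.000, -0.500], [11.80114, -15.000]] (det J = 200.90057).
Solving J·Δ = −F gives Δ = (-0.876, 0.771).
Then the next iterate is (x₁, x₂)₁ = (1.624, -2.229).
Round to (1.624, -2.229) and repeat: F = (-2.20765, 5.31816), J = [[-8.725, -1.376], [7.02162, -7.23979]].
Δ = (-0.320, 0.424), so (x₁, x₂)₂ = (1.304, -1.805).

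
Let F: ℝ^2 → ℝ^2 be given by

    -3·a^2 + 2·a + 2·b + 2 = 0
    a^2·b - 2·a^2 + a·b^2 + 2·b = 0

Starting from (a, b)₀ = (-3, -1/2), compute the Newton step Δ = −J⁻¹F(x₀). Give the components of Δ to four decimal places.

At (-3, -1/2): F = (-32.0000, -24.2500).
Jacobian J = [[-6·a + 2, 2], [2·a·b - 4·a + b^2, a^2 + 2·a·b + 2]].
At the point, J = [[20.0000, 2.0000], [15.2500, 14.0000]] (det J = 249.5000).
Solving J·Δ = −F gives Δ = (1.6012, -0.0120).

(1.6012, -0.0120)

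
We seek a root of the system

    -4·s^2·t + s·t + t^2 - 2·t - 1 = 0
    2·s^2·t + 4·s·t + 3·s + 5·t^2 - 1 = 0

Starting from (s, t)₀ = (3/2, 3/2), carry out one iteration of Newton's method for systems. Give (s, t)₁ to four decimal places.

(1.0613, 0.6136)

At (3/2, 3/2): F = (-13.0000, 30.5000).
Jacobian J = [[-8·s·t + t, -4·s^2 + s + 2·t - 2], [4·s·t + 4·t + 3, 2·s^2 + 4·s + 10·t]].
At the point, J = [[-16.5000, -6.5000], [18.0000, 25.5000]] (det J = -303.7500).
Solving J·Δ = −F gives Δ = (-0.4387, -0.8864).
Then the next iterate is (s, t)₁ = (1.0613, 0.6136).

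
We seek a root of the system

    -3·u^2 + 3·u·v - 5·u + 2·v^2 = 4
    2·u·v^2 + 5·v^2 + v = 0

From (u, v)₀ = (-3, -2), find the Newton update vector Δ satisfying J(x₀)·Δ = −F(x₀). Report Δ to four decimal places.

(0.3041, 0.7135)

At (-3, -2): F = (10.0000, -6.0000).
Jacobian J = [[-6·u + 3·v - 5, 3·u + 4·v], [2·v^2, 4·u·v + 10·v + 1]].
At the point, J = [[7.0000, -17.0000], [8.0000, 5.0000]] (det J = 171.0000).
Solving J·Δ = −F gives Δ = (0.3041, 0.7135).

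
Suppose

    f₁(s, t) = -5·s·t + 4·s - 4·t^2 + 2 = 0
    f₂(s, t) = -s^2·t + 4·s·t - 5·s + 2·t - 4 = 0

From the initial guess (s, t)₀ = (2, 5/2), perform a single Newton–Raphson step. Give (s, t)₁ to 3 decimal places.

(0.955, 1.463)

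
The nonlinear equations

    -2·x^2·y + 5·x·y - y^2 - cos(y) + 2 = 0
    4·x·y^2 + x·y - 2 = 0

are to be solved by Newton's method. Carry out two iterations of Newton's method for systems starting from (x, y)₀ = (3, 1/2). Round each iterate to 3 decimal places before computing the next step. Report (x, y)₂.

At (3, 1/2): F = (-0.62758, 2.500).
Jacobian J = [[-4·x·y + 5·y, -2·x^2 + 5·x - 2·y + sin(y)], [4·y^2 + y, 8·x·y + x]].
At the point, J = [[-3.500, -3.52057], [1.500, 15.000]] (det J = -47.21914).
Solving J·Δ = −F gives Δ = (-0.013, -0.165).
Then the next iterate is (x, y)₁ = (2.987, 0.335).
Round to (2.987, 0.335) and repeat: F = (-0.03126, 0.34151), J = [[-2.32758, -3.25057], [0.78390, 10.99216]].
Δ = (0.033, -0.033), so (x, y)₂ = (3.020, 0.302).

(3.020, 0.302)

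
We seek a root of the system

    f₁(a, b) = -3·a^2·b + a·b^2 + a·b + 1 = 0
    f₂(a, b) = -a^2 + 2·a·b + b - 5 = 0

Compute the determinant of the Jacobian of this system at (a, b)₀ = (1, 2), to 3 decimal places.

J = [[-6·a·b + b^2 + b, -3·a^2 + 2·a·b + a], [-2·a + 2·b, 2·a + 1]].
At the point, J = [[-6.000, 2.000], [2.000, 3.000]].
det J = -22.000.

-22.000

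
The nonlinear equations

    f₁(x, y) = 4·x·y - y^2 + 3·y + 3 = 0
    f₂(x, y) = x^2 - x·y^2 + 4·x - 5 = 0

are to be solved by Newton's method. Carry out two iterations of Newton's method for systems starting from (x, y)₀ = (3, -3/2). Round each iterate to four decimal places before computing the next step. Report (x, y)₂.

(0.9864, -0.4663)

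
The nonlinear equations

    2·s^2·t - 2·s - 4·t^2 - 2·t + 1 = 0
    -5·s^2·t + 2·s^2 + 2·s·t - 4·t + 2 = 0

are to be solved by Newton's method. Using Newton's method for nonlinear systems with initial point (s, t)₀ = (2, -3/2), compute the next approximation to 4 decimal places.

(1.1429, -1.0000)

At (2, -3/2): F = (-21.0000, 40.0000).
Jacobian J = [[4·s·t - 2, 2·s^2 - 8·t - 2], [-10·s·t + 4·s + 2·t, -5·s^2 + 2·s - 4]].
At the point, J = [[-14.0000, 18.0000], [35.0000, -20.0000]] (det J = -350.0000).
Solving J·Δ = −F gives Δ = (-0.8571, 0.5000).
Then the next iterate is (s, t)₁ = (1.1429, -1.0000).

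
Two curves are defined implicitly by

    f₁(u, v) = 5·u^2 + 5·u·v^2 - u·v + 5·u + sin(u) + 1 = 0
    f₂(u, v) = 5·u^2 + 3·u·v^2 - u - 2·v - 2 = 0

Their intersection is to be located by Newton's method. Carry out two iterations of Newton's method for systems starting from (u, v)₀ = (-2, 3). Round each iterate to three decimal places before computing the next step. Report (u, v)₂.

(-0.937, 1.309)

At (-2, 3): F = (-73.90930, -40.000).
Jacobian J = [[10·u + 5·v^2 - v + cos(u) + 5, 10·u·v - u], [10·u + 3·v^2 - 1, 6·u·v - 2]].
At the point, J = [[26.58385, -58.000], [6.000, -38.000]] (det J = -662.18642).
Solving J·Δ = −F gives Δ = (0.738, -0.936).
Then the next iterate is (u, v)₁ = (-1.262, 2.064).
Round to (-1.262, 2.064) and repeat: F = (-22.57592, -13.03150), J = [[11.92039, -24.78568], [-0.83971, -17.62861]].
Δ = (0.325, -0.755), so (u, v)₂ = (-0.937, 1.309).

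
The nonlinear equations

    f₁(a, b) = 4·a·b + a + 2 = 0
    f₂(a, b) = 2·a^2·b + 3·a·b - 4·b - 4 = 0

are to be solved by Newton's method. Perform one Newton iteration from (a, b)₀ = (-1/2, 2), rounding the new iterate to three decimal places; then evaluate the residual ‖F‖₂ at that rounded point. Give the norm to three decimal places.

4.541

At (-1/2, 2): F = (-2.500, -14.000).
Jacobian J = [[4·b + 1, 4·a], [4·a·b + 3·b, 2·a^2 + 3·a - 4]].
At the point, J = [[9.000, -2.000], [2.000, -5.000]] (det J = -41.000).
Solving J·Δ = −F gives Δ = (-0.378, -2.951).
Then the next iterate is (a, b)₁ = (-0.878, -0.951).
Re-evaluating at (-0.878, -0.951): F = (4.46191, 0.84271), so ‖F‖₂ = 4.541.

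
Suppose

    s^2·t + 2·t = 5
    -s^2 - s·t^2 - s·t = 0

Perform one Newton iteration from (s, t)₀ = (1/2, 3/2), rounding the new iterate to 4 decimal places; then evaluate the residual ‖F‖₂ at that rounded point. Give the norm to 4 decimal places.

At (1/2, 3/2): F = (-1.6250, -2.1250).
Jacobian J = [[2·s·t, s^2 + 2], [-2·s - t^2 - t, -2·s·t - s]].
At the point, J = [[1.5000, 2.2500], [-4.7500, -2.0000]] (det J = 7.6875).
Solving J·Δ = −F gives Δ = (-1.0447, 1.4187).
Then the next iterate is (s, t)₁ = (-0.5447, 2.9187).
Re-evaluating at (-0.5447, 2.9187): F = (1.703373, 5.933313), so ‖F‖₂ = 6.1730.

6.1730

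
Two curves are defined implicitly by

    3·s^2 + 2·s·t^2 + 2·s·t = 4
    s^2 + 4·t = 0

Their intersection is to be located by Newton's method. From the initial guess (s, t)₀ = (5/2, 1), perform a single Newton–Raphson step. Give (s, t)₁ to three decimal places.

(57.250, -70.000)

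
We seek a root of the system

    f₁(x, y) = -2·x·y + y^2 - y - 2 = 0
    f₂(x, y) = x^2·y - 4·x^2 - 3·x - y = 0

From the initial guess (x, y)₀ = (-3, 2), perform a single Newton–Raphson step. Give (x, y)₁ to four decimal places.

At (-3, 2): F = (12.0000, -11.0000).
Jacobian J = [[-2·y, -2·x + 2·y - 1], [2·x·y - 8·x - 3, x^2 - 1]].
At the point, J = [[-4.0000, 9.0000], [9.0000, 8.0000]] (det J = -113.0000).
Solving J·Δ = −F gives Δ = (1.7257, -0.5664).
Then the next iterate is (x, y)₁ = (-1.2743, 1.4336).

(-1.2743, 1.4336)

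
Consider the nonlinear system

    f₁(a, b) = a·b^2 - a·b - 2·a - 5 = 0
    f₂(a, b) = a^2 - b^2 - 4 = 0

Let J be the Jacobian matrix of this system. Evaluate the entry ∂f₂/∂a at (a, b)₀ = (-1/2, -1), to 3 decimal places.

-1.000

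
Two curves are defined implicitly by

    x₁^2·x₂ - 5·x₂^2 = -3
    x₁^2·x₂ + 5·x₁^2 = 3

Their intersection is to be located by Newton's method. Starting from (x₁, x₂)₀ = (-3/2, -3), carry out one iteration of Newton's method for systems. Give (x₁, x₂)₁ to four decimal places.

(-0.7605, -1.6947)

At (-3/2, -3): F = (-48.7500, 1.5000).
Jacobian J = [[2·x₁·x₂, x₁^2 - 10·x₂], [2·x₁·x₂ + 10·x₁, x₁^2]].
At the point, J = [[9.0000, 32.2500], [-6.0000, 2.2500]] (det J = 213.7500).
Solving J·Δ = −F gives Δ = (0.7395, 1.3053).
Then the next iterate is (x₁, x₂)₁ = (-0.7605, -1.6947).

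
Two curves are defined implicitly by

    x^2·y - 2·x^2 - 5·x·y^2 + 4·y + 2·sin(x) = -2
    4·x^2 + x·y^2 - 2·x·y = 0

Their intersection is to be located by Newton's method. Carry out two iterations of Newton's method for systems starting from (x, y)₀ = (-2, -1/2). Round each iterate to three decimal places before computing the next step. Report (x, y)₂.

At (-2, -1/2): F = (-9.31859, 13.500).
Jacobian J = [[2·x·y - 4·x - 5·y^2 + 2·cos(x), x^2 - 10·x·y + 4], [8·x + y^2 - 2·y, 2·x·y - 2·x]].
At the point, J = [[7.91771, -2.000], [-14.750, 6.000]] (det J = 18.00624).
Solving J·Δ = −F gives Δ = (1.606, 1.697).
Then the next iterate is (x, y)₁ = (-0.394, 1.197).
Round to (-0.394, 1.197) and repeat: F = (8.71821, 0.99965), J = [[-4.68452, 8.87142], [-4.11319, -0.15524]].
Δ = (0.275, -0.838), so (x, y)₂ = (-0.119, 0.359).

(-0.119, 0.359)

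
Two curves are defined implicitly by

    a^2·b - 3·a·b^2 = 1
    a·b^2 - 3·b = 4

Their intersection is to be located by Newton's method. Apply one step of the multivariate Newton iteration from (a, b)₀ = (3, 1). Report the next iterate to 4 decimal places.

At (3, 1): F = (-1.0000, -4.0000).
Jacobian J = [[2·a·b - 3·b^2, a^2 - 6·a·b], [b^2, 2·a·b - 3]].
At the point, J = [[3.0000, -9.0000], [1.0000, 3.0000]] (det J = 18.0000).
Solving J·Δ = −F gives Δ = (2.1667, 0.6111).
Then the next iterate is (a, b)₁ = (5.1667, 1.6111).

(5.1667, 1.6111)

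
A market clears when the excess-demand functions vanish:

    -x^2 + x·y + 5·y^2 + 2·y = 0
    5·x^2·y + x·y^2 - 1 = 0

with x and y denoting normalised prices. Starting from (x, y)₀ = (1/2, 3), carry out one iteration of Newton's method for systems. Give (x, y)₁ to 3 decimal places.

(0.482, 1.393)

At (1/2, 3): F = (52.250, 7.250).
Jacobian J = [[-2·x + y, x + 10·y + 2], [10·x·y + y^2, 5·x^2 + 2·x·y]].
At the point, J = [[2.000, 32.500], [24.000, 4.250]] (det J = -771.500).
Solving J·Δ = −F gives Δ = (-0.018, -1.607).
Then the next iterate is (x, y)₁ = (0.482, 1.393).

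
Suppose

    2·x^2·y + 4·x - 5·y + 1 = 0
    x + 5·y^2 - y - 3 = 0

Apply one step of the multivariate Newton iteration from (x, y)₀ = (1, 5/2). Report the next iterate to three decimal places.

(0.940, 1.388)

At (1, 5/2): F = (-2.500, 26.750).
Jacobian J = [[4·x·y + 4, 2·x^2 - 5], [1, 10·y - 1]].
At the point, J = [[14.000, -3.000], [1.000, 24.000]] (det J = 339.000).
Solving J·Δ = −F gives Δ = (-0.060, -1.112).
Then the next iterate is (x, y)₁ = (0.940, 1.388).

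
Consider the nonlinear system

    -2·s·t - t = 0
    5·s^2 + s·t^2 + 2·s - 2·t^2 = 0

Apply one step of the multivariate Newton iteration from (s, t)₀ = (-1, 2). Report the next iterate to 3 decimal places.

At (-1, 2): F = (2.000, -9.000).
Jacobian J = [[-2·t, -2·s - 1], [10·s + t^2 + 2, 2·s·t - 4·t]].
At the point, J = [[-4.000, 1.000], [-4.000, -12.000]] (det J = 52.000).
Solving J·Δ = −F gives Δ = (0.288, -0.846).
Then the next iterate is (s, t)₁ = (-0.712, 1.154).

(-0.712, 1.154)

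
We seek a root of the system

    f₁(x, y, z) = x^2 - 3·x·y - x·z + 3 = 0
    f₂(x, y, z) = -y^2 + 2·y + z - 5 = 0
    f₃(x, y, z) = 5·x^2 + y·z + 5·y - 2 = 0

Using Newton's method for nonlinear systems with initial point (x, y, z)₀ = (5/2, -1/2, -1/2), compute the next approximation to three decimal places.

(2.875, -6.000, 22.750)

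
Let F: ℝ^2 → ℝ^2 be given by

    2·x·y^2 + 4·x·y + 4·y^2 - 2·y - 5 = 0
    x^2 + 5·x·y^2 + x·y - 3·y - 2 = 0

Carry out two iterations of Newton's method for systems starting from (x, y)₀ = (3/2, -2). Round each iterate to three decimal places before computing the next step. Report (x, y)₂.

(0.329, -1.043)

At (3/2, -2): F = (15.000, 33.250).
Jacobian J = [[2·y^2 + 4·y, 4·x·y + 4·x + 8·y - 2], [2·x + 5·y^2 + y, 10·x·y + x - 3]].
At the point, J = [[0.000, -24.000], [21.000, -31.500]] (det J = 504.000).
Solving J·Δ = −F gives Δ = (-0.646, 0.625).
Then the next iterate is (x, y)₁ = (0.854, -1.375).
Round to (0.854, -1.375) and repeat: F = (3.84469, 9.75303), J = [[-1.71875, -14.281], [9.78613, -13.88850]].
Δ = (-0.525, 0.332), so (x, y)₂ = (0.329, -1.043).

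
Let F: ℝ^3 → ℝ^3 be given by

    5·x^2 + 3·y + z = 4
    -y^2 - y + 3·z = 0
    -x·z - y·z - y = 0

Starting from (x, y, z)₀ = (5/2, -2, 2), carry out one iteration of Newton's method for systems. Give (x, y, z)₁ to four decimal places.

(1.5064, -0.5385, -0.7949)

At (5/2, -2, 2): F = (23.2500, 4.0000, 1.0000).
Jacobian J = [[10·x, 3, 1], [0, -2·y - 1, 3], [-z, -z - 1, -x - y]].
At the point, J = [[25.0000, 3.0000, 1.0000], [0.0000, 3.0000, 3.0000], [-2.0000, -3.0000, -0.5000]] (det J = 175.5000).
Solving J·Δ = −F gives Δ = (-0.9936, 1.4615, -2.7949).
Then the next iterate is (x, y, z)₁ = (1.5064, -0.5385, -0.7949).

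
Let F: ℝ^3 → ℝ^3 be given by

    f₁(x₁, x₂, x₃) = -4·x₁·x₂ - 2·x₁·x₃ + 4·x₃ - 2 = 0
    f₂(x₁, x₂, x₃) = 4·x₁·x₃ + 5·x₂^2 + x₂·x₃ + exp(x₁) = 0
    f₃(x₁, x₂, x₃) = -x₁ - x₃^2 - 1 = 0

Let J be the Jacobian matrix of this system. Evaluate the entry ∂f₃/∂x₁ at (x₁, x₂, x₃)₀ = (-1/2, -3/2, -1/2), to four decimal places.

-1.0000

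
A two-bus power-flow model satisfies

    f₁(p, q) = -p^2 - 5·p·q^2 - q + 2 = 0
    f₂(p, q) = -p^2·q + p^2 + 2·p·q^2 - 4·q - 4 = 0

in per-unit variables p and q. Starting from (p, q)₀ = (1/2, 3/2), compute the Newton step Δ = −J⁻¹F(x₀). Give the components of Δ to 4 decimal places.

(1.2212, -2.3923)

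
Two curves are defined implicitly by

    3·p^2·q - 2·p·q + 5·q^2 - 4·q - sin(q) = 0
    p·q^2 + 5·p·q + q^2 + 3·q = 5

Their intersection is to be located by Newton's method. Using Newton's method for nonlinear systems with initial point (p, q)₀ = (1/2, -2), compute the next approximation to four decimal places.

(-1.2820, -0.6165)

At (1/2, -2): F = (29.409297, -10.0000).
Jacobian J = [[6·p·q - 2·q, 3·p^2 - 2·p + 10·q - cos(q) - 4], [q^2 + 5·q, 2·p·q + 5·p + 2·q + 3]].
At the point, J = [[-2.0000, -23.833853], [-6.0000, -0.5000]] (det J = -142.003119).
Solving J·Δ = −F gives Δ = (-1.7820, 1.3835).
Then the next iterate is (p, q)₁ = (-1.2820, -0.6165).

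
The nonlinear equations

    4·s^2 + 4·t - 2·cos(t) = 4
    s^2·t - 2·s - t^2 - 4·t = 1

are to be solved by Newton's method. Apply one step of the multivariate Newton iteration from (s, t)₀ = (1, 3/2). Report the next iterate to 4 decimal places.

At (1, 3/2): F = (5.858526, -9.7500).
Jacobian J = [[8·s, 2·sin(t) + 4], [2·s·t - 2, s^2 - 2·t - 4]].
At the point, J = [[8.0000, 5.994990], [1.0000, -6.0000]] (det J = -53.994990).
Solving J·Δ = −F gives Δ = (0.4315, -1.5531).
Then the next iterate is (s, t)₁ = (1.4315, -0.0531).

(1.4315, -0.0531)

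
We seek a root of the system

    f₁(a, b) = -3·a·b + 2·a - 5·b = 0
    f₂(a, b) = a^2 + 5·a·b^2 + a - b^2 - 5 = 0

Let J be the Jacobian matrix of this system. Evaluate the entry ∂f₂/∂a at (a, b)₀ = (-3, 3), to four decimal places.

40.0000

∂f₂/∂a = 2·a + 5·b^2 + 1.
At (-3, 3) this is 40.0000.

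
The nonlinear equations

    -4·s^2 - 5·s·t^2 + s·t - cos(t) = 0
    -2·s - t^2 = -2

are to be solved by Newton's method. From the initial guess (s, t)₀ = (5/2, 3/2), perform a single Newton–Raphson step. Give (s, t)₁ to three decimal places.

(3.920, -1.197)

At (5/2, 3/2): F = (-49.44574, -5.250).
Jacobian J = [[-8·s - 5·t^2 + t, -10·s·t + s + sin(t)], [-2, -2·t]].
At the point, J = [[-29.750, -34.00251], [-2.000, -3.000]] (det J = 21.24499).
Solving J·Δ = −F gives Δ = (1.420, -2.697).
Then the next iterate is (s, t)₁ = (3.920, -1.197).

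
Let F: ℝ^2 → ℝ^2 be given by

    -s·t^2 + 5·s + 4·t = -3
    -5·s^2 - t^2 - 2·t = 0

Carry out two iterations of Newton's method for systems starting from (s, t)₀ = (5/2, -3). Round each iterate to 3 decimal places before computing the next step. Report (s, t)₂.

At (5/2, -3): F = (-19.000, -34.250).
Jacobian J = [[-t^2 + 5, -2·s·t + 4], [-10·s, -2·t - 2]].
At the point, J = [[-4.000, 19.000], [-25.000, 4.000]] (det J = 459.000).
Solving J·Δ = −F gives Δ = (-1.252, 0.736).
Then the next iterate is (s, t)₁ = (1.248, -2.264).
Round to (1.248, -2.264) and repeat: F = (-6.21287, -8.38522), J = [[-0.12570, 9.65094], [-12.480, 2.528]].
Δ = (-0.543, 0.637), so (s, t)₂ = (0.705, -1.627).

(0.705, -1.627)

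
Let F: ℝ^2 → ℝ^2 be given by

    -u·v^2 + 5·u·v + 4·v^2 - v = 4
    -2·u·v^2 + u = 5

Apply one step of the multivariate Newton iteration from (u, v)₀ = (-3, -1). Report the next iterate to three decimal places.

(3.857, -1.738)

At (-3, -1): F = (19.000, -2.000).
Jacobian J = [[-v^2 + 5·v, -2·u·v + 5·u + 8·v - 1], [-2·v^2 + 1, -4·u·v]].
At the point, J = [[-6.000, -30.000], [-1.000, -12.000]] (det J = 42.000).
Solving J·Δ = −F gives Δ = (6.857, -0.738).
Then the next iterate is (u, v)₁ = (3.857, -1.738).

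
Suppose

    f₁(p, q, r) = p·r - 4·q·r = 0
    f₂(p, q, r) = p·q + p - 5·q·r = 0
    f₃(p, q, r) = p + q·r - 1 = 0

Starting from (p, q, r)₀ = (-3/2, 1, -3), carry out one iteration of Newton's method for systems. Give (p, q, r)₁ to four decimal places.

(0.2703, -1.0721, -5.4865)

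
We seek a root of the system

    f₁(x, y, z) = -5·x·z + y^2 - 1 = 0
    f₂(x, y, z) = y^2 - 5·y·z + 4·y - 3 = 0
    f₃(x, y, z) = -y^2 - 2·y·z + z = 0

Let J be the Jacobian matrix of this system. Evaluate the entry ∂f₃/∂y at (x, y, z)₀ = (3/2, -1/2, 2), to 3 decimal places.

-3.000

∂f₃/∂y = -2·y - 2·z.
At (3/2, -1/2, 2) this is -3.000.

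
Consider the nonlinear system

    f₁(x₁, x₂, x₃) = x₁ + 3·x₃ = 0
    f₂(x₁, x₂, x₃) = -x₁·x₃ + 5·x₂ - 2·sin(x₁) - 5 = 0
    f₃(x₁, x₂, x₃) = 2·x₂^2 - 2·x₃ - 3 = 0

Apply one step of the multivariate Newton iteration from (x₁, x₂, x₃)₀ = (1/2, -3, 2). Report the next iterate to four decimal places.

(-3.8757, -1.9653, 1.2919)

At (1/2, -3, 2): F = (6.5000, -21.958851, 11.0000).
Jacobian J = [[1, 0, 3], [-x₃ - 2·cos(x₁), 5, -x₁], [0, 4·x₂, -2]].
At the point, J = [[1.0000, 0.0000, 3.0000], [-3.755165, 5.0000, -0.5000], [0.0000, -12.0000, -2.0000]] (det J = 119.185944).
Solving J·Δ = −F gives Δ = (-4.3757, 1.0347, -0.7081).
Then the next iterate is (x₁, x₂, x₃)₁ = (-3.8757, -1.9653, 1.2919).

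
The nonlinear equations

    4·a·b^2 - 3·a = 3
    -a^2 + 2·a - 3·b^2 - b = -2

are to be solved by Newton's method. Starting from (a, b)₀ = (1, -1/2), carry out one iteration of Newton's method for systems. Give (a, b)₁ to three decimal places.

At (1, -1/2): F = (-5.000, 2.750).
Jacobian J = [[4·b^2 - 3, 8·a·b], [-2·a + 2, -6·b - 1]].
At the point, J = [[-2.000, -4.000], [0.000, 2.000]] (det J = -4.000).
Solving J·Δ = −F gives Δ = (0.250, -1.375).
Then the next iterate is (a, b)₁ = (1.250, -1.875).

(1.250, -1.875)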